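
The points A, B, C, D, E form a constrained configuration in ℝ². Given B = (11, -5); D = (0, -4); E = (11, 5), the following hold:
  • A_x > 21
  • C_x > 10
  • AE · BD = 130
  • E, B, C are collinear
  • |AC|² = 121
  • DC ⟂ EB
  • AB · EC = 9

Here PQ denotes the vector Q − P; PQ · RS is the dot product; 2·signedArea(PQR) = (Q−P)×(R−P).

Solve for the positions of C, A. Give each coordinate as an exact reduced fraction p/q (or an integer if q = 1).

A = (22, -4)
C = (11, -4)

1. C_x = 11  [E, B, C are collinear ∩ DC ⟂ EB]
2. C_y = -4  [E, B, C are collinear ∩ DC ⟂ EB]
   → C = (11, -4)
3. A_x = 22  [AB · EC = 9 ∩ AE · BD = 130]
4. A_y = -4  [AB · EC = 9 ∩ AE · BD = 130]
   → A = (22, -4)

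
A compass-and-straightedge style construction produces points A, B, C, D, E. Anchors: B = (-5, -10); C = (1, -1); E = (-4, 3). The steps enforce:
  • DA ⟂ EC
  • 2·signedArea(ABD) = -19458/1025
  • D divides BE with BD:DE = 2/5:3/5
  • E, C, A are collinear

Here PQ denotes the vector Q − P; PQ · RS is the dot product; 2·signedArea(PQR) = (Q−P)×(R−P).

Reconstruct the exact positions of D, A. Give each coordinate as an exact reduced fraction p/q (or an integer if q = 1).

1. D_x = -23/5  [D divides BE with BD:DE = 2/5:3/5]
2. D_y = -24/5  [D divides BE with BD:DE = 2/5:3/5]
   → D = (-23/5, -24/5)
3. A_x = -23/41  [E, C, A are collinear ∩ DA ⟂ EC]
4. A_y = 51/205  [E, C, A are collinear ∩ DA ⟂ EC]
   → A = (-23/41, 51/205)

A = (-23/41, 51/205)
D = (-23/5, -24/5)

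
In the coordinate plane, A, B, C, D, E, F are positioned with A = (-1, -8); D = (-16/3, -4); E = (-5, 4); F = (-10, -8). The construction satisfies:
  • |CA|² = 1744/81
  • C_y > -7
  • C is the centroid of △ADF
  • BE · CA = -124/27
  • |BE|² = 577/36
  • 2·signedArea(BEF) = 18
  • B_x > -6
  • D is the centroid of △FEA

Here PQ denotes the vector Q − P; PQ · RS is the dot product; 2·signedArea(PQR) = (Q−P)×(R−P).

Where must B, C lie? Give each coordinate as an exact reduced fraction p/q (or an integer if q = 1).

B = (-31/6, 0)
C = (-49/9, -20/3)

1. C_x = -49/9  [C is the centroid of △ADF]
2. C_y = -20/3  [C is the centroid of △ADF]
   → C = (-49/9, -20/3)
3. B_x = -31/6  [BE · CA = -124/27 ∩ 2·signedArea(BEF) = 18]
4. B_y = 0  [BE · CA = -124/27 ∩ 2·signedArea(BEF) = 18]
   → B = (-31/6, 0)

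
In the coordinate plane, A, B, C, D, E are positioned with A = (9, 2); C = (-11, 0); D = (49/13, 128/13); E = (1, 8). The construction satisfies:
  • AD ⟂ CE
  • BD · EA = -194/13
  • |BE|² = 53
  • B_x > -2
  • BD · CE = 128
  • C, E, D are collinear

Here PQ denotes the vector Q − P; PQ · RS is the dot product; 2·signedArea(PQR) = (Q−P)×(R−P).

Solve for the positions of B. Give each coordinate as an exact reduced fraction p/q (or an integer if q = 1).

B = (-1, 1)

1. B_x = -1  [BD · CE = 128 ∩ BD · EA = -194/13]
2. B_y = 1  [BD · CE = 128 ∩ BD · EA = -194/13]
   → B = (-1, 1)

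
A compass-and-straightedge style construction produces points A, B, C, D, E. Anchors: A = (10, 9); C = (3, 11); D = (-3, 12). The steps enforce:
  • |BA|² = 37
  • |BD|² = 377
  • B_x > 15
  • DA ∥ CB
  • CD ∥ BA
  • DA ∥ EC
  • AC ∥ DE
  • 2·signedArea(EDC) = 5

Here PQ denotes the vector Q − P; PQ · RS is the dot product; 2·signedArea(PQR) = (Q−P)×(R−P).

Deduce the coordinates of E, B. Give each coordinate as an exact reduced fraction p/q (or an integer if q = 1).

1. E_x = -10  [DA ∥ EC ∩ AC ∥ DE]
2. E_y = 14  [DA ∥ EC ∩ AC ∥ DE]
   → E = (-10, 14)
3. B_x = 16  [CD ∥ BA ∩ DA ∥ CB]
4. B_y = 8  [CD ∥ BA ∩ DA ∥ CB]
   → B = (16, 8)

B = (16, 8)
E = (-10, 14)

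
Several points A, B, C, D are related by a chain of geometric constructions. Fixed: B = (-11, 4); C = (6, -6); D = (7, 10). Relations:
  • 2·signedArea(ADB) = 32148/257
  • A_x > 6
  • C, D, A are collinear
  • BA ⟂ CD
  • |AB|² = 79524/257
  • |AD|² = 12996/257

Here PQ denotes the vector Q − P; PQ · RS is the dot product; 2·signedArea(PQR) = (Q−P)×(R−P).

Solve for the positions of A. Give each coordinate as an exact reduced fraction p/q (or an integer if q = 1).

1. A_x = 1685/257  [C, D, A are collinear ∩ BA ⟂ CD]
2. A_y = 746/257  [C, D, A are collinear ∩ BA ⟂ CD]
   → A = (1685/257, 746/257)

A = (1685/257, 746/257)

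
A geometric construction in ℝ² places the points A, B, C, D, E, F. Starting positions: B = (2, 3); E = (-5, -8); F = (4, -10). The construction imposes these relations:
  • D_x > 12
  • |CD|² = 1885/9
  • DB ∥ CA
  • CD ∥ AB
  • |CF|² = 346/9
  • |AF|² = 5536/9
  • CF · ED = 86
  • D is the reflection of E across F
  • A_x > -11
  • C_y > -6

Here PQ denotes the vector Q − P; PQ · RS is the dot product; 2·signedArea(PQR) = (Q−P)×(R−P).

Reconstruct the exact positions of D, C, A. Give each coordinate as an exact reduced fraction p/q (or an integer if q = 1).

1. D_x = 13  [D is the reflection of E across F]
2. D_y = -12  [D is the reflection of E across F]
   → D = (13, -12)
3. C_x = 1/3  [line -18·x + 4·y + 26 = 0 ∩ |CF|² = 346/9]
4. C_y = -5  [line -18·x + 4·y + 26 = 0 ∩ |CF|² = 346/9]
   → C = (1/3, -5)
5. A_x = -32/3  [CD ∥ AB ∩ DB ∥ CA]
6. A_y = 10  [CD ∥ AB ∩ DB ∥ CA]
   → A = (-32/3, 10)

A = (-32/3, 10)
C = (1/3, -5)
D = (13, -12)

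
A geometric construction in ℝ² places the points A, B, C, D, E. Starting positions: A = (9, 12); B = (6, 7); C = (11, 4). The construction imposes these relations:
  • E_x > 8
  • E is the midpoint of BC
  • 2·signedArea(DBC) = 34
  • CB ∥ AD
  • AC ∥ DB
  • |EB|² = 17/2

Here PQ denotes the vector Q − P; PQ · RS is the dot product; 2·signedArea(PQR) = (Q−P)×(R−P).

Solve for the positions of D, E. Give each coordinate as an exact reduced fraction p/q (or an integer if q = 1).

D = (4, 15)
E = (17/2, 11/2)

1. D_x = 4  [AC ∥ DB ∩ CB ∥ AD]
2. D_y = 15  [AC ∥ DB ∩ CB ∥ AD]
   → D = (4, 15)
3. E_x = 17/2  [E is the midpoint of BC]
4. E_y = 11/2  [E is the midpoint of BC]
   → E = (17/2, 11/2)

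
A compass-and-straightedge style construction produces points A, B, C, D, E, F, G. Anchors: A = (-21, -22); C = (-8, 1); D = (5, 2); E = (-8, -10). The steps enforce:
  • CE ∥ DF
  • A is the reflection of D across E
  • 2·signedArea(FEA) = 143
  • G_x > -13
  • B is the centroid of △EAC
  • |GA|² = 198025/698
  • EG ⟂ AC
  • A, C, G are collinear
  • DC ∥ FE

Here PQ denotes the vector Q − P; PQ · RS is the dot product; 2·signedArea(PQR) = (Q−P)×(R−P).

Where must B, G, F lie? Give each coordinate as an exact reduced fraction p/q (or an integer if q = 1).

B = (-37/3, -31/3)
F = (5, -9)
G = (-8873/698, -5121/698)

1. B_x = -37/3  [B is the centroid of △EAC]
2. B_y = -31/3  [B is the centroid of △EAC]
   → B = (-37/3, -31/3)
3. G_x = -8873/698  [A, C, G are collinear ∩ EG ⟂ AC]
4. G_y = -5121/698  [A, C, G are collinear ∩ EG ⟂ AC]
   → G = (-8873/698, -5121/698)
5. F_x = 5  [DC ∥ FE ∩ CE ∥ DF]
6. F_y = -9  [DC ∥ FE ∩ CE ∥ DF]
   → F = (5, -9)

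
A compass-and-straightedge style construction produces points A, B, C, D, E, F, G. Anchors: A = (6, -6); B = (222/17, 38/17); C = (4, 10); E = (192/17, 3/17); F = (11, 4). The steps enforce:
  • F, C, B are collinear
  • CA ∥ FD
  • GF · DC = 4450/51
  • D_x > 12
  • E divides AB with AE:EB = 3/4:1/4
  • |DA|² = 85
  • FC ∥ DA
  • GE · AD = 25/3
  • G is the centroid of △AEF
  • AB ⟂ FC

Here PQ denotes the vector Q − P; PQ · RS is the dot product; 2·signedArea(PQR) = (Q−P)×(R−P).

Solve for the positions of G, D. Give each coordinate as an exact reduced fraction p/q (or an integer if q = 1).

1. G_x = 481/51  [G is the centroid of △AEF]
2. G_y = -31/51  [G is the centroid of △AEF]
   → G = (481/51, -31/51)
3. D_x = 13  [FC ∥ DA ∩ CA ∥ FD]
4. D_y = -12  [FC ∥ DA ∩ CA ∥ FD]
   → D = (13, -12)

D = (13, -12)
G = (481/51, -31/51)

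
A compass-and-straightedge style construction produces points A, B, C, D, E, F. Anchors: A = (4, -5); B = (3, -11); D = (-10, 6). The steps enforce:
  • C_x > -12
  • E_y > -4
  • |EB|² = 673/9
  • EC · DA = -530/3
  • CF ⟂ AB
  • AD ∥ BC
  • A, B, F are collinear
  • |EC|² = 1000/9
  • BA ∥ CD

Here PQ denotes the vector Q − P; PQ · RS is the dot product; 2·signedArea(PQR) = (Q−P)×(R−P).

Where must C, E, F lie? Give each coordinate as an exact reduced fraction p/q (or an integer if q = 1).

1. C_x = -11  [BA ∥ CD ∩ AD ∥ BC]
2. C_y = 0  [BA ∥ CD ∩ AD ∥ BC]
   → C = (-11, 0)
3. E_x = -1  [line -14·x + 11·y + 68/3 = 0 ∩ |EC|² = 1000/9]
4. E_y = -10/3  [line -14·x + 11·y + 68/3 = 0 ∩ |EC|² = 1000/9]
   → E = (-1, -10/3)
5. F_x = 163/37  [A, B, F are collinear ∩ CF ⟂ AB]
6. F_y = -95/37  [A, B, F are collinear ∩ CF ⟂ AB]
   → F = (163/37, -95/37)

C = (-11, 0)
E = (-1, -10/3)
F = (163/37, -95/37)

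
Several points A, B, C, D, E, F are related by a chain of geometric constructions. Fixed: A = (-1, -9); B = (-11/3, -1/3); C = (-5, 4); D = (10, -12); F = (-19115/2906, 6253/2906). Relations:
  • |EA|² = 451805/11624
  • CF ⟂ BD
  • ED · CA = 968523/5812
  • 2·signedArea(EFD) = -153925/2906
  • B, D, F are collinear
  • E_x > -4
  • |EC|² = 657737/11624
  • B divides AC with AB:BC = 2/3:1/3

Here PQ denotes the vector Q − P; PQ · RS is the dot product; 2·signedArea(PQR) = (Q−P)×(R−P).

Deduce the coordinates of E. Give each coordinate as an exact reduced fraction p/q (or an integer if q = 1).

1. E_x = -22021/5812  [2·signedArea(EFD) = -153925/2906 ∩ ED · CA = 968523/5812]
2. E_y = -19901/5812  [2·signedArea(EFD) = -153925/2906 ∩ ED · CA = 968523/5812]
   → E = (-22021/5812, -19901/5812)

E = (-22021/5812, -19901/5812)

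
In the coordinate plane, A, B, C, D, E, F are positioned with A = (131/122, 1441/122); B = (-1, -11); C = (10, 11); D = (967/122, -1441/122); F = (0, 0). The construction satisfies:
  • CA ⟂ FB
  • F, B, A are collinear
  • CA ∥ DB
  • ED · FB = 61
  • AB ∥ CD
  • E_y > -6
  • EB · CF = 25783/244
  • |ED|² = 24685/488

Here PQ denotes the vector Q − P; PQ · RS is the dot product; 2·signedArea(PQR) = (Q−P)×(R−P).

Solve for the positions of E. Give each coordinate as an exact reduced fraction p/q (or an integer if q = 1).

E = (967/244, -1441/244)

1. E_x = 967/244  [ED · FB = 61 ∩ EB · CF = 25783/244]
2. E_y = -1441/244  [ED · FB = 61 ∩ EB · CF = 25783/244]
   → E = (967/244, -1441/244)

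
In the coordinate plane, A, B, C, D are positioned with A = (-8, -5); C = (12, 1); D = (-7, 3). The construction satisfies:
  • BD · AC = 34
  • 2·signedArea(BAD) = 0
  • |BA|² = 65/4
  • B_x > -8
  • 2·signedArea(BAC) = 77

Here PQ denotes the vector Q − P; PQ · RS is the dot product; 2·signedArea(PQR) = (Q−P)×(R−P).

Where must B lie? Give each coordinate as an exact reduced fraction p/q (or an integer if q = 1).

1. B_x = -15/2  [2·signedArea(BAD) = 0 ∩ BD · AC = 34]
2. B_y = -1  [2·signedArea(BAD) = 0 ∩ BD · AC = 34]
   → B = (-15/2, -1)

B = (-15/2, -1)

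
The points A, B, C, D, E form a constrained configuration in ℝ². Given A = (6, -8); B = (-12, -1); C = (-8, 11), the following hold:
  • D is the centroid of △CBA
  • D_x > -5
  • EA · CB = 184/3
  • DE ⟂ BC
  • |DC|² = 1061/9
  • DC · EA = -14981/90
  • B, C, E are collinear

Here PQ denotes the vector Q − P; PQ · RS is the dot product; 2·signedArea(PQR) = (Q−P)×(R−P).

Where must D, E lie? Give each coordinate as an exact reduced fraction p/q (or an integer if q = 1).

1. D_x = -14/3  [D is the centroid of △CBA]
2. D_y = 2/3  [D is the centroid of △CBA]
   → D = (-14/3, 2/3)
3. E_x = -323/30  [B, C, E are collinear ∩ DE ⟂ BC]
4. E_y = 27/10  [B, C, E are collinear ∩ DE ⟂ BC]
   → E = (-323/30, 27/10)

D = (-14/3, 2/3)
E = (-323/30, 27/10)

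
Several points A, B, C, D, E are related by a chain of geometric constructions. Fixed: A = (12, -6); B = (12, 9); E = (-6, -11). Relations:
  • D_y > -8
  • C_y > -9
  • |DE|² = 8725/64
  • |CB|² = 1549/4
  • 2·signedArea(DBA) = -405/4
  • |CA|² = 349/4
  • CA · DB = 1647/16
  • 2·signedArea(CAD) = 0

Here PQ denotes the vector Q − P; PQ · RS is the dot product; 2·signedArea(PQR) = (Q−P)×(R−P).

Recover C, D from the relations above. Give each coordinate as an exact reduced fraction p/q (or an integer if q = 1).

C = (3, -17/2)
D = (21/4, -63/8)

1. D_x = 21/4  [2·signedArea(DBA) = -405/4]
2. D_y = -63/8  [|DE|² = 8725/64]
   → D = (21/4, -63/8)
3. C_x = 3  [2·signedArea(CAD) = 0 ∩ CA · DB = 1647/16]
4. C_y = -17/2  [2·signedArea(CAD) = 0 ∩ CA · DB = 1647/16]
   → C = (3, -17/2)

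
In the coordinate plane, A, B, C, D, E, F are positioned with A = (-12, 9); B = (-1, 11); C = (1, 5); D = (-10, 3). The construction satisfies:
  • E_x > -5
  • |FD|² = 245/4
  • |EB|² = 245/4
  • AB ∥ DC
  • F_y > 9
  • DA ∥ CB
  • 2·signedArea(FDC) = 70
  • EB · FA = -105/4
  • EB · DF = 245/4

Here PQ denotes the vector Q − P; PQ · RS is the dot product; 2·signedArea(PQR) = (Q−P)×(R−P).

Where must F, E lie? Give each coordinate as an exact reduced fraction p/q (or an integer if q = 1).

1. F_x = -13/2  [line -2·x + 11·y + -123 = 0 ∩ |FD|² = 245/4]
2. F_y = 10  [line -2·x + 11·y + -123 = 0 ∩ |FD|² = 245/4]
   → F = (-13/2, 10)
3. E_x = -9/2  [EB · DF = 245/4 ∩ EB · FA = -105/4]
4. E_y = 4  [EB · DF = 245/4 ∩ EB · FA = -105/4]
   → E = (-9/2, 4)

E = (-9/2, 4)
F = (-13/2, 10)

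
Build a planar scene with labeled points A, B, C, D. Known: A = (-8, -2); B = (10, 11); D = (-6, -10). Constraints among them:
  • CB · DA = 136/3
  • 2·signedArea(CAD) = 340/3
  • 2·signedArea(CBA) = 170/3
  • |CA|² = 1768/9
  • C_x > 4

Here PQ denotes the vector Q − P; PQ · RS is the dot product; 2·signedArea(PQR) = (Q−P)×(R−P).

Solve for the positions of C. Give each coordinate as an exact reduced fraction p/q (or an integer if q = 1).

C = (14/3, 4)

1. C_x = 14/3  [2·signedArea(CBA) = 170/3 ∩ CB · DA = 136/3]
2. C_y = 4  [2·signedArea(CBA) = 170/3 ∩ CB · DA = 136/3]
   → C = (14/3, 4)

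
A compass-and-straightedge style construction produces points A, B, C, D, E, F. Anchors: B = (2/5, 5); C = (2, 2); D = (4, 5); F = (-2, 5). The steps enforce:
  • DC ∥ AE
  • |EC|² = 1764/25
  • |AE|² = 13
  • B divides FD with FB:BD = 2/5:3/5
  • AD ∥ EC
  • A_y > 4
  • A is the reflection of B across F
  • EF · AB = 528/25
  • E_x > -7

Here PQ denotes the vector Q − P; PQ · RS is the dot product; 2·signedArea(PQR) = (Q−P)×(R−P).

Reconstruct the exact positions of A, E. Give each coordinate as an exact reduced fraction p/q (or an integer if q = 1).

1. A_x = -22/5  [A is the reflection of B across F]
2. A_y = 5  [A is the reflection of B across F]
   → A = (-22/5, 5)
3. E_x = -32/5  [AD ∥ EC ∩ DC ∥ AE]
4. E_y = 2  [AD ∥ EC ∩ DC ∥ AE]
   → E = (-32/5, 2)

A = (-22/5, 5)
E = (-32/5, 2)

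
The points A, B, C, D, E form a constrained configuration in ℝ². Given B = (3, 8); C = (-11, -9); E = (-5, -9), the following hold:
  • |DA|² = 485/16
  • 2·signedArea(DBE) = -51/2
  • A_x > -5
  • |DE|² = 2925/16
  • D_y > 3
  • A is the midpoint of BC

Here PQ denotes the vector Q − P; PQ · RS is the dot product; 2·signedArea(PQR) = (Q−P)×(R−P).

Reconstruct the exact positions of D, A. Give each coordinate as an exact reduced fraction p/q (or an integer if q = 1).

1. D_x = -1/2  [line 17·x + -8·y + 77/2 = 0 ∩ |DE|² = 2925/16]
2. D_y = 15/4  [line 17·x + -8·y + 77/2 = 0 ∩ |DE|² = 2925/16]
   → D = (-1/2, 15/4)
3. A_x = -4  [A is the midpoint of BC]
4. A_y = -1/2  [A is the midpoint of BC]
   → A = (-4, -1/2)

A = (-4, -1/2)
D = (-1/2, 15/4)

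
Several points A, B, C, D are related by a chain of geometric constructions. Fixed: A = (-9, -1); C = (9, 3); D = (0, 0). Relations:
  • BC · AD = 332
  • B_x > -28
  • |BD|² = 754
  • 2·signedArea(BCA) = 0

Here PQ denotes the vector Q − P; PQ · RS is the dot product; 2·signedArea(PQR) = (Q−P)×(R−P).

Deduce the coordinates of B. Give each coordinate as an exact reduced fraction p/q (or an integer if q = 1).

B = (-27, -5)

1. B_x = -27  [2·signedArea(BCA) = 0 ∩ BC · AD = 332]
2. B_y = -5  [2·signedArea(BCA) = 0 ∩ BC · AD = 332]
   → B = (-27, -5)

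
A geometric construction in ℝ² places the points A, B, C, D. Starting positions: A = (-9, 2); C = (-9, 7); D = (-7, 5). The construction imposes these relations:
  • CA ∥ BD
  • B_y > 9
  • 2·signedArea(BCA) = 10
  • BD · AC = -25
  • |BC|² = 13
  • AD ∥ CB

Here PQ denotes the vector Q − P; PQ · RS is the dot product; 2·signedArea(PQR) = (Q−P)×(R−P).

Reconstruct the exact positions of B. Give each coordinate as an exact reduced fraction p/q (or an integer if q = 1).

B = (-7, 10)

1. B_x = -7  [CA ∥ BD ∩ AD ∥ CB]
2. B_y = 10  [CA ∥ BD ∩ AD ∥ CB]
   → B = (-7, 10)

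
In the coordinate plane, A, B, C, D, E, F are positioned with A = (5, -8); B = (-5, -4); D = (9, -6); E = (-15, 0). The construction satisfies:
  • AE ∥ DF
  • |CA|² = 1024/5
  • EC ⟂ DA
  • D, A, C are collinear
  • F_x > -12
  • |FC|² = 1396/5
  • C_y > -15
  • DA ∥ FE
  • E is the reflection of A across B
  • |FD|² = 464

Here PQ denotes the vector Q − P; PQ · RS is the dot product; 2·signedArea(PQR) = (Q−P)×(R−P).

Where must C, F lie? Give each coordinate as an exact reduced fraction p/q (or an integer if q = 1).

C = (-39/5, -72/5)
F = (-11, 2)

1. C_x = -39/5  [D, A, C are collinear ∩ EC ⟂ DA]
2. C_y = -72/5  [D, A, C are collinear ∩ EC ⟂ DA]
   → C = (-39/5, -72/5)
3. F_x = -11  [DA ∥ FE ∩ AE ∥ DF]
4. F_y = 2  [DA ∥ FE ∩ AE ∥ DF]
   → F = (-11, 2)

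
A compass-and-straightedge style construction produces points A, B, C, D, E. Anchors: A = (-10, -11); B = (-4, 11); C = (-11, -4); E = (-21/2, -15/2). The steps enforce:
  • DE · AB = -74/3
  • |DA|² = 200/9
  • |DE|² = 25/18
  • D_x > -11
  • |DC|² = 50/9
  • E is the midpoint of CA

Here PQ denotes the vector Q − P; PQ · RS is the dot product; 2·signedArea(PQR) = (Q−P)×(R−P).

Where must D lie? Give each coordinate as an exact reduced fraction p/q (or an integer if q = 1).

D = (-32/3, -19/3)

1. D_x = -32/3  [line -6·x + -22·y + -610/3 = 0 ∩ |DC|² = 50/9]
2. D_y = -19/3  [line -6·x + -22·y + -610/3 = 0 ∩ |DC|² = 50/9]
   → D = (-32/3, -19/3)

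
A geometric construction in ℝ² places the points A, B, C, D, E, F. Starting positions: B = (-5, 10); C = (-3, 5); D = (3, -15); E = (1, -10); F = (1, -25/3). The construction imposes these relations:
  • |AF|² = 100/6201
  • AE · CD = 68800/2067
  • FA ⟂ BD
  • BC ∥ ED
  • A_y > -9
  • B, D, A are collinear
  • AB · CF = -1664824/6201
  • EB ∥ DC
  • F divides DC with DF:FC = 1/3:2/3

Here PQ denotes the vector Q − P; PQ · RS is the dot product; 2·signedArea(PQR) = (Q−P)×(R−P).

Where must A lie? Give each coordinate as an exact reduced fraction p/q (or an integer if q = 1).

A = (1817/2067, -17305/2067)

1. A_x = 1817/2067  [B, D, A are collinear ∩ FA ⟂ BD]
2. A_y = -17305/2067  [B, D, A are collinear ∩ FA ⟂ BD]
   → A = (1817/2067, -17305/2067)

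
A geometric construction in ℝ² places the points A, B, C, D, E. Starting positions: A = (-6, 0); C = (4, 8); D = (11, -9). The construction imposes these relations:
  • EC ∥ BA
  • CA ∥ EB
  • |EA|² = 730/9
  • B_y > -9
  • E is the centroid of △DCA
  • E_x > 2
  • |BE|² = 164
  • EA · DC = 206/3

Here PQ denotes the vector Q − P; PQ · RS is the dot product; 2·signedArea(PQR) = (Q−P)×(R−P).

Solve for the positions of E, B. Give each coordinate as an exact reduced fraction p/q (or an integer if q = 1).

B = (-7, -25/3)
E = (3, -1/3)

1. E_x = 3  [E is the centroid of △DCA]
2. E_y = -1/3  [E is the centroid of △DCA]
   → E = (3, -1/3)
3. B_x = -7  [EC ∥ BA ∩ CA ∥ EB]
4. B_y = -25/3  [EC ∥ BA ∩ CA ∥ EB]
   → B = (-7, -25/3)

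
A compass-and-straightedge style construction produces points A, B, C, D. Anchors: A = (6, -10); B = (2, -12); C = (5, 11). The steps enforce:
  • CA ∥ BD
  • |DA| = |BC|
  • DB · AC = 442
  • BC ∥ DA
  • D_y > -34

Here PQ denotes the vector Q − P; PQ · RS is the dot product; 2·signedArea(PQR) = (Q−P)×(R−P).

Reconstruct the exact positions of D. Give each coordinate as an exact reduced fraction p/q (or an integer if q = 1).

D = (3, -33)

1. D_x = 3  [BC ∥ DA ∩ CA ∥ BD]
2. D_y = -33  [BC ∥ DA ∩ CA ∥ BD]
   → D = (3, -33)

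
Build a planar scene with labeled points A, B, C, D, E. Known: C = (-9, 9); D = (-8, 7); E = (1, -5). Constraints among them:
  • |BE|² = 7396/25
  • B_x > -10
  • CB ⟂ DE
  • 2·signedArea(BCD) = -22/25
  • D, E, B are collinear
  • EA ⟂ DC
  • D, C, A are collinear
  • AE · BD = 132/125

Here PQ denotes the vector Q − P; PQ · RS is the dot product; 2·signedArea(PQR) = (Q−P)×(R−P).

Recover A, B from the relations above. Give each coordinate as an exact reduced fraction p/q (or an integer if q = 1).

A = (-7/5, -31/5)
B = (-233/25, 219/25)

1. A_x = -7/5  [D, C, A are collinear ∩ EA ⟂ DC]
2. A_y = -31/5  [D, C, A are collinear ∩ EA ⟂ DC]
   → A = (-7/5, -31/5)
3. B_x = -233/25  [D, E, B are collinear ∩ CB ⟂ DE]
4. B_y = 219/25  [D, E, B are collinear ∩ CB ⟂ DE]
   → B = (-233/25, 219/25)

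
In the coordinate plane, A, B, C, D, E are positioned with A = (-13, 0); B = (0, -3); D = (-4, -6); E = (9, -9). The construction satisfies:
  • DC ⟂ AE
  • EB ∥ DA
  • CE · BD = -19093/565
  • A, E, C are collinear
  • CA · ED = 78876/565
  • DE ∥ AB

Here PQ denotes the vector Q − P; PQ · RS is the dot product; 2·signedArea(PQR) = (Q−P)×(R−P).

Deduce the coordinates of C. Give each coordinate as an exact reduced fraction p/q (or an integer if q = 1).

1. C_x = -1801/565  [A, E, C are collinear ∩ DC ⟂ AE]
2. C_y = -2268/565  [A, E, C are collinear ∩ DC ⟂ AE]
   → C = (-1801/565, -2268/565)

C = (-1801/565, -2268/565)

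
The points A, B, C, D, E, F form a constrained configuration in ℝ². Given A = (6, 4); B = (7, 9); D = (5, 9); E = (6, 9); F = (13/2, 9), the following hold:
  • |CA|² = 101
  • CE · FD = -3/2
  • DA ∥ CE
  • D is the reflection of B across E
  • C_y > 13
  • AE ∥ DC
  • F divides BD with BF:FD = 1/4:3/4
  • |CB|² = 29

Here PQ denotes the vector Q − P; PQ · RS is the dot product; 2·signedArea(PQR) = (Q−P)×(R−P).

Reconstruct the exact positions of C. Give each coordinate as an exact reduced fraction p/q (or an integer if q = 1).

C = (5, 14)

1. C_x = 5  [DA ∥ CE ∩ AE ∥ DC]
2. C_y = 14  [DA ∥ CE ∩ AE ∥ DC]
   → C = (5, 14)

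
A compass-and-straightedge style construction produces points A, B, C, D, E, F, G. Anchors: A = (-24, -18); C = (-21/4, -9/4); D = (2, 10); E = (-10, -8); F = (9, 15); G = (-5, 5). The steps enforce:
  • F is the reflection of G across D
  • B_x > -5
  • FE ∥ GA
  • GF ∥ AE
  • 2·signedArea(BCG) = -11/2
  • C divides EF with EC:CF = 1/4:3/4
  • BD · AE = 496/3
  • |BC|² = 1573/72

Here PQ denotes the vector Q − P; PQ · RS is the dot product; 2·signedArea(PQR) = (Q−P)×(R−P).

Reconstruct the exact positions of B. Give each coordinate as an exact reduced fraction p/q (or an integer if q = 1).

1. B_x = -13/3  [2·signedArea(BCG) = -11/2 ∩ BD · AE = 496/3]
2. B_y = 7/3  [2·signedArea(BCG) = -11/2 ∩ BD · AE = 496/3]
   → B = (-13/3, 7/3)

B = (-13/3, 7/3)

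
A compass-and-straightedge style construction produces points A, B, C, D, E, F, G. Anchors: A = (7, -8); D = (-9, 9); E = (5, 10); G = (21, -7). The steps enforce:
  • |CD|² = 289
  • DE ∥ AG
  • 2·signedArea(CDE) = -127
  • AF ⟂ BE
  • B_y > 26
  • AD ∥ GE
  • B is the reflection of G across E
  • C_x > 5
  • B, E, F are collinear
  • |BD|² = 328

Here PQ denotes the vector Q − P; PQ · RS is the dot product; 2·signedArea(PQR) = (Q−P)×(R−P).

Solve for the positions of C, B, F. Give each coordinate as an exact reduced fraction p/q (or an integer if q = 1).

B = (-11, 27)
C = (6, 1)
F = (8133/545, -296/545)

1. C_x = 6  [line -1·x + 14·y + -8 = 0 ∩ |CD|² = 289]
2. C_y = 1  [line -1·x + 14·y + -8 = 0 ∩ |CD|² = 289]
   → C = (6, 1)
3. B_x = -11  [B is the reflection of G across E]
4. B_y = 27  [B is the reflection of G across E]
   → B = (-11, 27)
5. F_x = 8133/545  [B, E, F are collinear ∩ AF ⟂ BE]
6. F_y = -296/545  [B, E, F are collinear ∩ AF ⟂ BE]
   → F = (8133/545, -296/545)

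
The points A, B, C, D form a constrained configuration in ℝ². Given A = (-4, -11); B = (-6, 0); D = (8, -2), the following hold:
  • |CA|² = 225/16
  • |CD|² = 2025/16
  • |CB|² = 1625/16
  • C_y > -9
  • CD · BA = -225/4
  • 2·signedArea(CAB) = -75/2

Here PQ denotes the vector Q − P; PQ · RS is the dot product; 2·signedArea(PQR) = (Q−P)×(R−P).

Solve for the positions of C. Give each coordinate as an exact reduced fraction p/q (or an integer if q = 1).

1. C_x = -1  [CD · BA = -225/4 ∩ 2·signedArea(CAB) = -75/2]
2. C_y = -35/4  [CD · BA = -225/4 ∩ 2·signedArea(CAB) = -75/2]
   → C = (-1, -35/4)

C = (-1, -35/4)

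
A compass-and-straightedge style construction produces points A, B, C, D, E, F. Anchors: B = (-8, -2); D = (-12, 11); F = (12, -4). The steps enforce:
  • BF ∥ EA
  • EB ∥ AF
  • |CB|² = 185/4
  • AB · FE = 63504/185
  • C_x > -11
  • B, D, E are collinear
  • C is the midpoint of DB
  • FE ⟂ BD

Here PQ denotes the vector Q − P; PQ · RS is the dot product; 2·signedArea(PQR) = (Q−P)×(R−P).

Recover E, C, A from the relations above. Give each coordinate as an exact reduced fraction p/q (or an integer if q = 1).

A = (2644/185, -2118/185)
C = (-10, 9/2)
E = (-1056/185, -1748/185)

1. E_x = -1056/185  [B, D, E are collinear ∩ FE ⟂ BD]
2. E_y = -1748/185  [B, D, E are collinear ∩ FE ⟂ BD]
   → E = (-1056/185, -1748/185)
3. C_x = -10  [C is the midpoint of DB]
4. C_y = 9/2  [C is the midpoint of DB]
   → C = (-10, 9/2)
5. A_x = 2644/185  [EB ∥ AF ∩ BF ∥ EA]
6. A_y = -2118/185  [EB ∥ AF ∩ BF ∥ EA]
   → A = (2644/185, -2118/185)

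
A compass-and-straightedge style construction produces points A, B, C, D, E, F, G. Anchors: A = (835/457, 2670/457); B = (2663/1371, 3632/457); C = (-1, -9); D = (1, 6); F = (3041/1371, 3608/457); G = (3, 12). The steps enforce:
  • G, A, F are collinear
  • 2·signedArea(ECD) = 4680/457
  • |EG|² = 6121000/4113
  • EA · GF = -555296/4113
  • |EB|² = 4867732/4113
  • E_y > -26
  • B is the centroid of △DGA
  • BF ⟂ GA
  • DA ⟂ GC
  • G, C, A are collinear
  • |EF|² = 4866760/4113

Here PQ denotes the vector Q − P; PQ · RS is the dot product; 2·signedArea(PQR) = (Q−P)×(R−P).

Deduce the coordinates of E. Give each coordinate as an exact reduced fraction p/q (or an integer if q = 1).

E = (-5405/1371, -11858/457)

1. E_x = -5405/1371  [2·signedArea(ECD) = 4680/457 ∩ EA · GF = -555296/4113]
2. E_y = -11858/457  [2·signedArea(ECD) = 4680/457 ∩ EA · GF = -555296/4113]
   → E = (-5405/1371, -11858/457)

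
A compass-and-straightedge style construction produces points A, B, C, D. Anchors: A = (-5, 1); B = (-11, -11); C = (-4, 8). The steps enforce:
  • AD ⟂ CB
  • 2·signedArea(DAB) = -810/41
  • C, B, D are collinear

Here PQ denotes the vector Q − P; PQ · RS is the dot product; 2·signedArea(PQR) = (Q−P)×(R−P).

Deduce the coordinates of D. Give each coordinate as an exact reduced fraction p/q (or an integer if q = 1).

D = (-262/41, 62/41)

1. D_x = -262/41  [C, B, D are collinear ∩ AD ⟂ CB]
2. D_y = 62/41  [C, B, D are collinear ∩ AD ⟂ CB]
   → D = (-262/41, 62/41)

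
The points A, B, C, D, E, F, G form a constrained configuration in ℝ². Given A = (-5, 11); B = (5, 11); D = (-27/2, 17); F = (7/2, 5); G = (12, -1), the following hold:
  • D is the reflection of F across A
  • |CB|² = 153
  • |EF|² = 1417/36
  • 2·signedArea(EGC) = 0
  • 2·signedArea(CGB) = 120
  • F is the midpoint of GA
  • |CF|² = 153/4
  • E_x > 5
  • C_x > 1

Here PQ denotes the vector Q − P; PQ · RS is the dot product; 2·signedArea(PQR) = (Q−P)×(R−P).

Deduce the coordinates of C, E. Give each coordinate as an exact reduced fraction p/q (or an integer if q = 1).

1. C_x = 2  [line -12·x + -7·y + 17 = 0 ∩ |CB|² = 153]
2. C_y = -1  [line -12·x + -7·y + 17 = 0 ∩ |CB|² = 153]
   → C = (2, -1)
3. E_y = -1  [2·signedArea(EGC) = 0]
4. E_x = 16/3  [|EF|² = 1417/36]
   → E = (16/3, -1)

C = (2, -1)
E = (16/3, -1)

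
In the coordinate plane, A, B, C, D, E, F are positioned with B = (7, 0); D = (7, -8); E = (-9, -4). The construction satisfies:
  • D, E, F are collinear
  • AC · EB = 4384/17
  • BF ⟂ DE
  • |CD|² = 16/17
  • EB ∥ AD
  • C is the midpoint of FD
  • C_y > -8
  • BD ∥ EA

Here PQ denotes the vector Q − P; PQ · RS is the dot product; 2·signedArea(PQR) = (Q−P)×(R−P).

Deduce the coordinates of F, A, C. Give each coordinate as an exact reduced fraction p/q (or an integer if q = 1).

1. F_x = 87/17  [D, E, F are collinear ∩ BF ⟂ DE]
2. F_y = -128/17  [D, E, F are collinear ∩ BF ⟂ DE]
   → F = (87/17, -128/17)
3. A_x = -9  [EB ∥ AD ∩ BD ∥ EA]
4. A_y = -12  [EB ∥ AD ∩ BD ∥ EA]
   → A = (-9, -12)
5. C_x = 103/17  [C is the midpoint of FD]
6. C_y = -132/17  [C is the midpoint of FD]
   → C = (103/17, -132/17)

A = (-9, -12)
C = (103/17, -132/17)
F = (87/17, -128/17)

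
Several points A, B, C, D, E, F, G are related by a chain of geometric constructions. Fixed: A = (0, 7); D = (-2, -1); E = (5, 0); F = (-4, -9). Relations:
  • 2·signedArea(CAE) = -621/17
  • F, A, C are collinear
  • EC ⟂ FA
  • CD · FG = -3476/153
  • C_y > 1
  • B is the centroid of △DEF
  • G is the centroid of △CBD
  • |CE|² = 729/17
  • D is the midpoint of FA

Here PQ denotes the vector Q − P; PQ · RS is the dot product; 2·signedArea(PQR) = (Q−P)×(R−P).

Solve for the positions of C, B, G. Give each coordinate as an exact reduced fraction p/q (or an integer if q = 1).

1. C_x = -23/17  [F, A, C are collinear ∩ EC ⟂ FA]
2. C_y = 27/17  [F, A, C are collinear ∩ EC ⟂ FA]
   → C = (-23/17, 27/17)
3. B_x = -1/3  [B is the centroid of △DEF]
4. B_y = -10/3  [B is the centroid of △DEF]
   → B = (-1/3, -10/3)
5. G_x = -188/153  [G is the centroid of △CBD]
6. G_y = -140/153  [G is the centroid of △CBD]
   → G = (-188/153, -140/153)

B = (-1/3, -10/3)
C = (-23/17, 27/17)
G = (-188/153, -140/153)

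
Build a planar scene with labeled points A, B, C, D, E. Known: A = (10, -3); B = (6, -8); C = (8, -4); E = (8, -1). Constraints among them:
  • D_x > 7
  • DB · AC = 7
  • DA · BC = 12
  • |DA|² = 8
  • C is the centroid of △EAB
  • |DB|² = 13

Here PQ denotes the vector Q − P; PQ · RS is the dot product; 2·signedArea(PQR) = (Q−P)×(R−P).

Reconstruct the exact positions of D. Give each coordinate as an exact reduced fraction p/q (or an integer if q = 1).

D = (8, -5)

1. D_x = 8  [DB · AC = 7 ∩ DA · BC = 12]
2. D_y = -5  [DB · AC = 7 ∩ DA · BC = 12]
   → D = (8, -5)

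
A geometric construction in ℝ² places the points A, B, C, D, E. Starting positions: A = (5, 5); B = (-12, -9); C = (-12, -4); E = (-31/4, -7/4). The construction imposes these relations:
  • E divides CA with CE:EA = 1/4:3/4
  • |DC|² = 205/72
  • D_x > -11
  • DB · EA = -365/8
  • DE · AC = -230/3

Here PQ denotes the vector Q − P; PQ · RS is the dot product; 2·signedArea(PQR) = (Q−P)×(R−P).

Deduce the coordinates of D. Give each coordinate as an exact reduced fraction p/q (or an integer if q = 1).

1. D_x = -127/12  [line -51/4·x + -27/4·y + -1345/8 = 0 ∩ |DC|² = 205/72]
2. D_y = -59/12  [line -51/4·x + -27/4·y + -1345/8 = 0 ∩ |DC|² = 205/72]
   → D = (-127/12, -59/12)

D = (-127/12, -59/12)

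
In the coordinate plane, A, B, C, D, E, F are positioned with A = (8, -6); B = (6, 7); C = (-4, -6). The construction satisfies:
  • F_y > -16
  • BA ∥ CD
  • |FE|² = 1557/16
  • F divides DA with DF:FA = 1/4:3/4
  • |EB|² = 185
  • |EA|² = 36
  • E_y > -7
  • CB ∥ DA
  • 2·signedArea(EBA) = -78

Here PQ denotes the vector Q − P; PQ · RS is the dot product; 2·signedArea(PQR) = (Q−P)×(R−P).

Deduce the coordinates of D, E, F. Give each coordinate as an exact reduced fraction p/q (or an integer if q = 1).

D = (-2, -19)
E = (2, -6)
F = (1/2, -63/4)

1. D_x = -2  [CB ∥ DA ∩ BA ∥ CD]
2. D_y = -19  [CB ∥ DA ∩ BA ∥ CD]
   → D = (-2, -19)
3. E_x = 2  [line 13·x + 2·y + -14 = 0 ∩ |EA|² = 36]
4. E_y = -6  [line 13·x + 2·y + -14 = 0 ∩ |EA|² = 36]
   → E = (2, -6)
5. F_x = 1/2  [F divides DA with DF:FA = 1/4:3/4]
6. F_y = -63/4  [F divides DA with DF:FA = 1/4:3/4]
   → F = (1/2, -63/4)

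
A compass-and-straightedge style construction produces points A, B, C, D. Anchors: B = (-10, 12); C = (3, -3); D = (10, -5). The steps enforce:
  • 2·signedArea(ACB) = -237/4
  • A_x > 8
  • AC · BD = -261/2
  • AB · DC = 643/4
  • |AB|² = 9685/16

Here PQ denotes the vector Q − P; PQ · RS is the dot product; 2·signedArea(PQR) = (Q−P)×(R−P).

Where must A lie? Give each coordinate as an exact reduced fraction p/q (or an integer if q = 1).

A = (33/4, -9/2)

1. A_x = 33/4  [2·signedArea(ACB) = -237/4 ∩ AB · DC = 643/4]
2. A_y = -9/2  [2·signedArea(ACB) = -237/4 ∩ AB · DC = 643/4]
   → A = (33/4, -9/2)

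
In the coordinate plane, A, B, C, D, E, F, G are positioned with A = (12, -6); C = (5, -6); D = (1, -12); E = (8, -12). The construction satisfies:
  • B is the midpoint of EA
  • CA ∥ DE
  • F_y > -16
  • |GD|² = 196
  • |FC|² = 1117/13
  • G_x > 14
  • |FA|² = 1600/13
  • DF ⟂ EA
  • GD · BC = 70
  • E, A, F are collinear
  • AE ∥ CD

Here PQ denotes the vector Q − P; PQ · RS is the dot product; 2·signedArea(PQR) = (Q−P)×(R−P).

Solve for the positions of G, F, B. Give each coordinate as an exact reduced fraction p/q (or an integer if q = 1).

B = (10, -9)
F = (76/13, -198/13)
G = (15, -12)

1. F_x = 76/13  [E, A, F are collinear ∩ DF ⟂ EA]
2. F_y = -198/13  [E, A, F are collinear ∩ DF ⟂ EA]
   → F = (76/13, -198/13)
3. B_x = 10  [B is the midpoint of EA]
4. B_y = -9  [B is the midpoint of EA]
   → B = (10, -9)
5. G_x = 15  [line 5·x + -3·y + -111 = 0 ∩ |GD|² = 196]
6. G_y = -12  [line 5·x + -3·y + -111 = 0 ∩ |GD|² = 196]
   → G = (15, -12)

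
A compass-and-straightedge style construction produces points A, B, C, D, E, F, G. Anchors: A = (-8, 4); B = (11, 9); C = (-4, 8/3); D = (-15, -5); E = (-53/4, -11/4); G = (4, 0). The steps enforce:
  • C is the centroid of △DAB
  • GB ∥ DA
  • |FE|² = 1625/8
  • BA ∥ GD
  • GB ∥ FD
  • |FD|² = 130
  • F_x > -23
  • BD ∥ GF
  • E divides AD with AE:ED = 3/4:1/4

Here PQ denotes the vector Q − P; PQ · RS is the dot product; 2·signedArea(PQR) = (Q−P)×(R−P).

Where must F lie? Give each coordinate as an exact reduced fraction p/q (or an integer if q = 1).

F = (-22, -14)

1. F_x = -22  [GB ∥ FD ∩ BD ∥ GF]
2. F_y = -14  [GB ∥ FD ∩ BD ∥ GF]
   → F = (-22, -14)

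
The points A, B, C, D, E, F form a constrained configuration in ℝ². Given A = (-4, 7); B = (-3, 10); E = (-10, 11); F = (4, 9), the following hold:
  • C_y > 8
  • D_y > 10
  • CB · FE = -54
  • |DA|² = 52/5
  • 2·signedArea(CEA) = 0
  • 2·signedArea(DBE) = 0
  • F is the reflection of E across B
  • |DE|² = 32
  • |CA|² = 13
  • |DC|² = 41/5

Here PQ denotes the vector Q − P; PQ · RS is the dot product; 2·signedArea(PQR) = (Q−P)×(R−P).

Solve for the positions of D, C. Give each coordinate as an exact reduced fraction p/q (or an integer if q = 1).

C = (-7, 9)
D = (-22/5, 51/5)

1. D_x = -22/5  [line -1·x + -7·y + 67 = 0 ∩ |DA|² = 52/5]
2. D_y = 51/5  [line -1·x + -7·y + 67 = 0 ∩ |DA|² = 52/5]
   → D = (-22/5, 51/5)
3. C_x = -7  [2·signedArea(CEA) = 0 ∩ CB · FE = -54]
4. C_y = 9  [2·signedArea(CEA) = 0 ∩ CB · FE = -54]
   → C = (-7, 9)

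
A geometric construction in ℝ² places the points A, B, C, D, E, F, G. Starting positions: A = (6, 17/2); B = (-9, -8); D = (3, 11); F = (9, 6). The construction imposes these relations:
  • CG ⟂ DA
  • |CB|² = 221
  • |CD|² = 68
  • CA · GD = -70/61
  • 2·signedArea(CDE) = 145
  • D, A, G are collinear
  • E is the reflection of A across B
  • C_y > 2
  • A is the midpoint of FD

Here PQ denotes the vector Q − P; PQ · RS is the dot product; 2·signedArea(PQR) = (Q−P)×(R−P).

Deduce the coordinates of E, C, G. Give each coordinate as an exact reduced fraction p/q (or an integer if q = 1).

C = (1, 3)
E = (-24, -49/2)
G = (351/61, 531/61)

1. E_x = -24  [E is the reflection of A across B]
2. E_y = -49/2  [E is the reflection of A across B]
   → E = (-24, -49/2)
3. C_x = 1  [line 71/2·x + -27·y + 91/2 = 0 ∩ |CB|² = 221]
4. C_y = 3  [line 71/2·x + -27·y + 91/2 = 0 ∩ |CB|² = 221]
   → C = (1, 3)
5. G_x = 351/61  [D, A, G are collinear ∩ CG ⟂ DA]
6. G_y = 531/61  [D, A, G are collinear ∩ CG ⟂ DA]
   → G = (351/61, 531/61)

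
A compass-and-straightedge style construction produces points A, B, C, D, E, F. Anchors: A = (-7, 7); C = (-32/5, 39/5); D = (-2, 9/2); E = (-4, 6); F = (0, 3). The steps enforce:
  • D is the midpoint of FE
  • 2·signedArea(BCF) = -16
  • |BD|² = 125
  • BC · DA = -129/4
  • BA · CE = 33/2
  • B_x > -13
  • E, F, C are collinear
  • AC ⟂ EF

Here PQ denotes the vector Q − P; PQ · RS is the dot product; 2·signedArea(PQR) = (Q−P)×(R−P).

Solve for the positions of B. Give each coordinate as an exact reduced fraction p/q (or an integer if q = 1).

1. B_x = -12  [BA · CE = 33/2 ∩ BC · DA = -129/4]
2. B_y = 19/2  [BA · CE = 33/2 ∩ BC · DA = -129/4]
   → B = (-12, 19/2)

B = (-12, 19/2)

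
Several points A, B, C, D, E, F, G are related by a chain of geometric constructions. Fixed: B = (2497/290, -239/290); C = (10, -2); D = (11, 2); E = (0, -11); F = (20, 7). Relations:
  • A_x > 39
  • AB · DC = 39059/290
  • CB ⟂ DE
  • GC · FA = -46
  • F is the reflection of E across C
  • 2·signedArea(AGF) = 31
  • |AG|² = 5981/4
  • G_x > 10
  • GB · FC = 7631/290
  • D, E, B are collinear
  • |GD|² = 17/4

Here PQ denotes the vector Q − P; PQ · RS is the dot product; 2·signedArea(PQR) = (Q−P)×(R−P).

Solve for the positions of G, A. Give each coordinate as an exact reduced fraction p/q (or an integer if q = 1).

1. G_x = 21/2  [line 10·x + 9·y + -105 = 0 ∩ |GD|² = 17/4]
2. G_y = 0  [line 10·x + 9·y + -105 = 0 ∩ |GD|² = 17/4]
   → G = (21/2, 0)
3. A_x = 40  [2·signedArea(AGF) = 31 ∩ AB · DC = 39059/290]
4. A_y = 25  [2·signedArea(AGF) = 31 ∩ AB · DC = 39059/290]
   → A = (40, 25)

A = (40, 25)
G = (21/2, 0)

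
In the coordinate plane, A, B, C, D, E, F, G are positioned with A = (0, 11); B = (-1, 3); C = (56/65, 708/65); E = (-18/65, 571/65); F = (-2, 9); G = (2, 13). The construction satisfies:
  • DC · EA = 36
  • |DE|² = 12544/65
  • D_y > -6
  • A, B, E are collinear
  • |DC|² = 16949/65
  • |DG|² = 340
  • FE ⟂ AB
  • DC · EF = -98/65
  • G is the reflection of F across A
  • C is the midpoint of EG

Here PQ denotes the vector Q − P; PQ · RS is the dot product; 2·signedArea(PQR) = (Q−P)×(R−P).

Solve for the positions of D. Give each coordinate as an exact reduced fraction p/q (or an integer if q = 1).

D = (-2, -5)

1. D_x = -2  [DC · EF = -98/65 ∩ DC · EA = 36]
2. D_y = -5  [DC · EF = -98/65 ∩ DC · EA = 36]
   → D = (-2, -5)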